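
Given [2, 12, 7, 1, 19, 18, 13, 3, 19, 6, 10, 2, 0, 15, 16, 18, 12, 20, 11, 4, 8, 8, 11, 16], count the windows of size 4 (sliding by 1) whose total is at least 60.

3

(2, 12, 7, 1) → sum 22
(12, 7, 1, 19) → sum 39
(7, 1, 19, 18) → sum 45
(1, 19, 18, 13) → sum 51
(19, 18, 13, 3) → sum 53
(18, 13, 3, 19) → sum 53
(13, 3, 19, 6) → sum 41
(3, 19, 6, 10) → sum 38
(19, 6, 10, 2) → sum 37
(6, 10, 2, 0) → sum 18
(10, 2, 0, 15) → sum 27
(2, 0, 15, 16) → sum 33
(0, 15, 16, 18) → sum 49
(15, 16, 18, 12) → sum 61  ≥ 60 ✓
(16, 18, 12, 20) → sum 66  ≥ 60 ✓
(18, 12, 20, 11) → sum 61  ≥ 60 ✓
(12, 20, 11, 4) → sum 47
(20, 11, 4, 8) → sum 43
(11, 4, 8, 8) → sum 31
(4, 8, 8, 11) → sum 31
(8, 8, 11, 16) → sum 43
3 windows satisfy the condition.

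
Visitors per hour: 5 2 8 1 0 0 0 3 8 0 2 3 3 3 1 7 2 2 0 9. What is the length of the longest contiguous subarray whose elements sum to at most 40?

16

→ 5: sum 5, len 1
→ 2: sum 7, len 2
→ 8: sum 15, len 3
→ 1: sum 16, len 4
→ 0: sum 16, len 5
→ 0: sum 16, len 6
→ 0: sum 16, len 7
→ 3: sum 19, len 8
→ 8: sum 27, len 9
→ 0: sum 27, len 10
→ 2: sum 29, len 11
→ 3: sum 32, len 12
→ 3: sum 35, len 13
→ 3: sum 38, len 14
→ 1: sum 39, len 15
→ 7 (dropped 5, 2): sum 39, len 14
→ 2 (dropped 8): sum 33, len 14
→ 2: sum 35, len 15
→ 0: sum 35, len 16
→ 9 (dropped 1, 0, 0, 0, 3): sum 40, len 12
Longest length seen: 16.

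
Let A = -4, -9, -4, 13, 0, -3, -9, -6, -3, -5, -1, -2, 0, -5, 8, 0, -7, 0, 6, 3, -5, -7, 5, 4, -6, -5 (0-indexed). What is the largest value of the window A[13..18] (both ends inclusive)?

Elements at indices 13..18: -5, 8, 0, -7, 0, 6
max(-5, 8, 0, -7, 0, 6) = 8

8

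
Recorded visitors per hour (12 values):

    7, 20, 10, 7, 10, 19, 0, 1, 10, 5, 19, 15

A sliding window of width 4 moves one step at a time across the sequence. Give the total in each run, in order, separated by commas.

44, 47, 46, 36, 30, 30, 16, 35, 49

7 20 10 7 → sum 44
20 10 7 10 → sum 47
10 7 10 19 → sum 46
7 10 19 0 → sum 36
10 19 0 1 → sum 30
19 0 1 10 → sum 30
0 1 10 5 → sum 16
1 10 5 19 → sum 35
10 5 19 15 → sum 49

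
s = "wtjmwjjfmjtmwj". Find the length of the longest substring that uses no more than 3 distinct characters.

5

[w] 1 distinct, len 1
[w, t] 2 distinct, len 2
[w, t, j] 3 distinct, len 3
[t, j, m] 3 distinct, len 3
[j, m, w] 3 distinct, len 3
[j, m, w, j] 3 distinct, len 4
[j, m, w, j, j] 3 distinct, len 5
[w, j, j, f] 3 distinct, len 4
[j, j, f, m] 3 distinct, len 4
[j, j, f, m, j] 3 distinct, len 5
[m, j, t] 3 distinct, len 3
[m, j, t, m] 3 distinct, len 4
[t, m, w] 3 distinct, len 3
[m, w, j] 3 distinct, len 3
Longest length with ≤3 distinct: 5.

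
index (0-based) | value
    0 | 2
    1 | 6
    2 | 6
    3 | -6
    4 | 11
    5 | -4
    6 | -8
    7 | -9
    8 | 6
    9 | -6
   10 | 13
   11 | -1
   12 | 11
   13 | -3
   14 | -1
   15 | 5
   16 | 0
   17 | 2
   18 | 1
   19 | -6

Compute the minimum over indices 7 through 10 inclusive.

-9

Elements at indices 7..10: -9, 6, -6, 13
min(-9, 6, -6, 13) = -9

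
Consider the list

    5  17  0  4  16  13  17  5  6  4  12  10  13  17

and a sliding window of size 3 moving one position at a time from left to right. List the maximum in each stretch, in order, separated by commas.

(5, 17, 0) → max 17
(17, 0, 4) → max 17
(0, 4, 16) → max 16
(4, 16, 13) → max 16
(16, 13, 17) → max 17
(13, 17, 5) → max 17
(17, 5, 6) → max 17
(5, 6, 4) → max 6
(6, 4, 12) → max 12
(4, 12, 10) → max 12
(12, 10, 13) → max 13
(10, 13, 17) → max 17

17, 17, 16, 16, 17, 17, 17, 6, 12, 12, 13, 17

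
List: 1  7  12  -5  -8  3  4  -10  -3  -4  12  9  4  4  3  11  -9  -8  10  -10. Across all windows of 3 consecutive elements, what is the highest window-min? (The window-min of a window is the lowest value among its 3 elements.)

4

1 7 12 → min 1
7 12 -5 → min -5
12 -5 -8 → min -8
-5 -8 3 → min -8
-8 3 4 → min -8
3 4 -10 → min -10
4 -10 -3 → min -10
-10 -3 -4 → min -10
-3 -4 12 → min -4
-4 12 9 → min -4
12 9 4 → min 4
9 4 4 → min 4
4 4 3 → min 3
4 3 11 → min 3
3 11 -9 → min -9
11 -9 -8 → min -9
-9 -8 10 → min -9
-8 10 -10 → min -10
Highest of these is 4.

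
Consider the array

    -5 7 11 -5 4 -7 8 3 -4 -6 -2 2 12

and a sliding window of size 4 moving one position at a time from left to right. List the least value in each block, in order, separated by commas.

-5 7 11 -5 → min -5
7 11 -5 4 → min -5
11 -5 4 -7 → min -7
-5 4 -7 8 → min -7
4 -7 8 3 → min -7
-7 8 3 -4 → min -7
8 3 -4 -6 → min -6
3 -4 -6 -2 → min -6
-4 -6 -2 2 → min -6
-6 -2 2 12 → min -6

-5, -5, -7, -7, -7, -7, -6, -6, -6, -6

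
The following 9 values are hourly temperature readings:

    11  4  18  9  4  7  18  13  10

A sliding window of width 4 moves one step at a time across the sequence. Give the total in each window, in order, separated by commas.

42, 35, 38, 38, 42, 48

(11, 4, 18, 9) → sum 42
(4, 18, 9, 4) → sum 35
(18, 9, 4, 7) → sum 38
(9, 4, 7, 18) → sum 38
(4, 7, 18, 13) → sum 42
(7, 18, 13, 10) → sum 48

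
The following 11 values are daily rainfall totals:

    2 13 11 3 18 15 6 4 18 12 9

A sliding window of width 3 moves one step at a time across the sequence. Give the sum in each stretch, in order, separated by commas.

26, 27, 32, 36, 39, 25, 28, 34, 39

(2, 13, 11) → sum 26
(13, 11, 3) → sum 27
(11, 3, 18) → sum 32
(3, 18, 15) → sum 36
(18, 15, 6) → sum 39
(15, 6, 4) → sum 25
(6, 4, 18) → sum 28
(4, 18, 12) → sum 34
(18, 12, 9) → sum 39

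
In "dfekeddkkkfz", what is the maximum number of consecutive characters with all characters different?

4

[d] len 1
[d, f] len 2
[d, f, e] len 3
[d, f, e, k] len 4
[k, e] len 2
[k, e, d] len 3
[d] len 1
[d, k] len 2
[k] len 1
[k] len 1
[k, f] len 2
[k, f, z] len 3
Longest all-distinct length: 4.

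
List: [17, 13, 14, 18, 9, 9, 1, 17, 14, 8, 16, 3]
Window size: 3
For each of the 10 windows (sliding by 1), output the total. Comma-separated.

Sliding a size-3 window across the 12 values:
[17, 13, 14] → sum 44
[13, 14, 18] → sum 45
[14, 18, 9] → sum 41
[18, 9, 9] → sum 36
[9, 9, 1] → sum 19
[9, 1, 17] → sum 27
[1, 17, 14] → sum 32
[17, 14, 8] → sum 39
[14, 8, 16] → sum 38
[8, 16, 3] → sum 27

44, 45, 41, 36, 19, 27, 32, 39, 38, 27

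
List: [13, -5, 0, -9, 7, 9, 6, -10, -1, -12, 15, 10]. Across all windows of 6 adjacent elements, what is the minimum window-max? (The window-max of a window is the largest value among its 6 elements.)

Each size-6 window and its max:
(13, -5, 0, -9, 7, 9) → max 13
(-5, 0, -9, 7, 9, 6) → max 9
(0, -9, 7, 9, 6, -10) → max 9
(-9, 7, 9, 6, -10, -1) → max 9
(7, 9, 6, -10, -1, -12) → max 9
(9, 6, -10, -1, -12, 15) → max 15
(6, -10, -1, -12, 15, 10) → max 15
Minimum of these is 9.

9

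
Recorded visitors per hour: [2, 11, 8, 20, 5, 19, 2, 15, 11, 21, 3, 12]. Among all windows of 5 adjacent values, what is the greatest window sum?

(2, 11, 8, 20, 5) → sum 46
(11, 8, 20, 5, 19) → sum 63
(8, 20, 5, 19, 2) → sum 54
(20, 5, 19, 2, 15) → sum 61
(5, 19, 2, 15, 11) → sum 52
(19, 2, 15, 11, 21) → sum 68
(2, 15, 11, 21, 3) → sum 52
(15, 11, 21, 3, 12) → sum 62
Greatest of these is 68.

68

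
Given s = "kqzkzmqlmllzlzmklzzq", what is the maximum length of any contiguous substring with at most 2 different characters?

Extend right; when distinct count exceeds 2, shrink from the left:
[k] 1 distinct, len 1
[k, q] 2 distinct, len 2
[q, z] 2 distinct, len 2
[z, k] 2 distinct, len 2
[z, k, z] 2 distinct, len 3
[z, m] 2 distinct, len 2
[m, q] 2 distinct, len 2
[q, l] 2 distinct, len 2
[l, m] 2 distinct, len 2
[l, m, l] 2 distinct, len 3
[l, m, l, l] 2 distinct, len 4
[l, l, z] 2 distinct, len 3
[l, l, z, l] 2 distinct, len 4
[l, l, z, l, z] 2 distinct, len 5
[z, m] 2 distinct, len 2
[m, k] 2 distinct, len 2
[k, l] 2 distinct, len 2
[l, z] 2 distinct, len 2
[l, z, z] 2 distinct, len 3
[z, z, q] 2 distinct, len 3
Longest length with ≤2 distinct: 5.

5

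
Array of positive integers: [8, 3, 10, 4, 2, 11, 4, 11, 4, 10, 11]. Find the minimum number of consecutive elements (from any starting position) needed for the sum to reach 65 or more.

Extend right; whenever the sum reaches 65, record the length and shrink from the left:
add 8: running sum 8 < 65
add 3: running sum 11 < 65
add 10: running sum 21 < 65
add 4: running sum 25 < 65
add 2: running sum 27 < 65
add 11: running sum 38 < 65
add 4: running sum 42 < 65
add 11: running sum 53 < 65
add 4: running sum 57 < 65
end 9: [8, 3, 10, 4, 2, 11, 4, 11, 4, 10] sum 67, len 10
end 10: [10, 4, 2, 11, 4, 11, 4, 10, 11] sum 67, len 9
Shortest qualifying length: 9.

9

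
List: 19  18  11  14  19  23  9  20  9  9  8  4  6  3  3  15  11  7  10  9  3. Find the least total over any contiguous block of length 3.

12

(19, 18, 11) → sum 48
(18, 11, 14) → sum 43
(11, 14, 19) → sum 44
(14, 19, 23) → sum 56
(19, 23, 9) → sum 51
(23, 9, 20) → sum 52
(9, 20, 9) → sum 38
(20, 9, 9) → sum 38
(9, 9, 8) → sum 26
(9, 8, 4) → sum 21
(8, 4, 6) → sum 18
(4, 6, 3) → sum 13
(6, 3, 3) → sum 12
(3, 3, 15) → sum 21
(3, 15, 11) → sum 29
(15, 11, 7) → sum 33
(11, 7, 10) → sum 28
(7, 10, 9) → sum 26
(10, 9, 3) → sum 22
Least of these is 12.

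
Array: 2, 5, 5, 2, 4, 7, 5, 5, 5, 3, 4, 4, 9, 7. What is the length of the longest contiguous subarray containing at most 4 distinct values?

9

add 2: window [2] (1 distinct), len 1
add 5: window [2, 5] (2 distinct), len 2
add 5: window [2, 5, 5] (2 distinct), len 3
add 2: window [2, 5, 5, 2] (2 distinct), len 4
add 4: window [2, 5, 5, 2, 4] (3 distinct), len 5
add 7: window [2, 5, 5, 2, 4, 7] (4 distinct), len 6
add 5: window [2, 5, 5, 2, 4, 7, 5] (4 distinct), len 7
add 5: window [2, 5, 5, 2, 4, 7, 5, 5] (4 distinct), len 8
add 5: window [2, 5, 5, 2, 4, 7, 5, 5, 5] (4 distinct), len 9
add 3: window [4, 7, 5, 5, 5, 3] (4 distinct), len 6
add 4: window [4, 7, 5, 5, 5, 3, 4] (4 distinct), len 7
add 4: window [4, 7, 5, 5, 5, 3, 4, 4] (4 distinct), len 8
add 9: window [5, 5, 5, 3, 4, 4, 9] (4 distinct), len 7
add 7: window [3, 4, 4, 9, 7] (4 distinct), len 5
Longest length with ≤4 distinct: 9.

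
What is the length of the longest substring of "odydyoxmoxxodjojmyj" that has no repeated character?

add o: [o] len 1
add d: [o, d] len 2
add y: [o, d, y] len 3
add d (repeat d, move left end past it): [y, d] len 2
add y (repeat y, move left end past it): [d, y] len 2
add o: [d, y, o] len 3
add x: [d, y, o, x] len 4
add m: [d, y, o, x, m] len 5
add o (repeat o, move left end past it): [x, m, o] len 3
add x (repeat x, move left end past it): [m, o, x] len 3
add x (repeat x, move left end past it): [x] len 1
add o: [x, o] len 2
add d: [x, o, d] len 3
add j: [x, o, d, j] len 4
add o (repeat o, move left end past it): [d, j, o] len 3
add j (repeat j, move left end past it): [o, j] len 2
add m: [o, j, m] len 3
add y: [o, j, m, y] len 4
add j (repeat j, move left end past it): [m, y, j] len 3
Longest all-distinct length: 5.

5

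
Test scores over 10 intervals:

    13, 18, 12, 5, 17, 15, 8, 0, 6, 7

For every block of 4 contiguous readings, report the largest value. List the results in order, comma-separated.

13 18 12 5 → max 18
18 12 5 17 → max 18
12 5 17 15 → max 17
5 17 15 8 → max 17
17 15 8 0 → max 17
15 8 0 6 → max 15
8 0 6 7 → max 8

18, 18, 17, 17, 17, 15, 8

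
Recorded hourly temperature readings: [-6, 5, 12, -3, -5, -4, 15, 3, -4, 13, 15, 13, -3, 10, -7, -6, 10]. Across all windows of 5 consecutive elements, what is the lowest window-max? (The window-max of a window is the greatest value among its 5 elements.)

10

Each size-5 window and its max:
[-6, 5, 12, -3, -5] → max 12
[5, 12, -3, -5, -4] → max 12
[12, -3, -5, -4, 15] → max 15
[-3, -5, -4, 15, 3] → max 15
[-5, -4, 15, 3, -4] → max 15
[-4, 15, 3, -4, 13] → max 15
[15, 3, -4, 13, 15] → max 15
[3, -4, 13, 15, 13] → max 15
[-4, 13, 15, 13, -3] → max 15
[13, 15, 13, -3, 10] → max 15
[15, 13, -3, 10, -7] → max 15
[13, -3, 10, -7, -6] → max 13
[-3, 10, -7, -6, 10] → max 10
Lowest of these is 10.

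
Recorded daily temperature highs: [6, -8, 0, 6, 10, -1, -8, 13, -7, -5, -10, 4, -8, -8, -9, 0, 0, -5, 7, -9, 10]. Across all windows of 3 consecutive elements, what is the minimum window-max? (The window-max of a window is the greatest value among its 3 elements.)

-8

6 -8 0 → max 6
-8 0 6 → max 6
0 6 10 → max 10
6 10 -1 → max 10
10 -1 -8 → max 10
-1 -8 13 → max 13
-8 13 -7 → max 13
13 -7 -5 → max 13
-7 -5 -10 → max -5
-5 -10 4 → max 4
-10 4 -8 → max 4
4 -8 -8 → max 4
-8 -8 -9 → max -8
-8 -9 0 → max 0
-9 0 0 → max 0
0 0 -5 → max 0
0 -5 7 → max 7
-5 7 -9 → max 7
7 -9 10 → max 10
Minimum of these is -8.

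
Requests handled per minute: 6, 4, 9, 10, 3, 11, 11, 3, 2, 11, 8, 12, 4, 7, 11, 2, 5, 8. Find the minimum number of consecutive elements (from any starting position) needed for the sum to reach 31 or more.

add 6: running sum 6 < 31
add 4: running sum 10 < 31
add 9: running sum 19 < 31
add 10: running sum 29 < 31
end 4: [6, 4, 9, 10, 3] sum 32, len 5
end 5: [9, 10, 3, 11] sum 33, len 4
end 6: [10, 3, 11, 11] sum 35, len 4
end 7: [10, 3, 11, 11, 3] sum 38, len 5
end 8: [10, 3, 11, 11, 3, 2] sum 40, len 6
end 9: [11, 11, 3, 2, 11] sum 38, len 5
end 10: [11, 3, 2, 11, 8] sum 35, len 5
end 11: [11, 8, 12] sum 31, len 3
end 12: [11, 8, 12, 4] sum 35, len 4
end 13: [8, 12, 4, 7] sum 31, len 4
end 14: [12, 4, 7, 11] sum 34, len 4
end 15: [12, 4, 7, 11, 2] sum 36, len 5
end 16: [12, 4, 7, 11, 2, 5] sum 41, len 6
end 17: [7, 11, 2, 5, 8] sum 33, len 5
Shortest qualifying length: 3.

3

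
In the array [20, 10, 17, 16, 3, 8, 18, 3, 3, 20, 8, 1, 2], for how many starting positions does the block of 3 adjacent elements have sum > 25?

(20, 10, 17) → sum 47  > 25 ✓
(10, 17, 16) → sum 43  > 25 ✓
(17, 16, 3) → sum 36  > 25 ✓
(16, 3, 8) → sum 27  > 25 ✓
(3, 8, 18) → sum 29  > 25 ✓
(8, 18, 3) → sum 29  > 25 ✓
(18, 3, 3) → sum 24
(3, 3, 20) → sum 26  > 25 ✓
(3, 20, 8) → sum 31  > 25 ✓
(20, 8, 1) → sum 29  > 25 ✓
(8, 1, 2) → sum 11
9 windows satisfy the condition.

9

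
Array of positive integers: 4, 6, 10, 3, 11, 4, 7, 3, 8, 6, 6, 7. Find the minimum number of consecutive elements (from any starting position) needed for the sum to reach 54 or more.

9

add 4: running sum 4 < 54
add 6: running sum 10 < 54
add 10: running sum 20 < 54
add 3: running sum 23 < 54
add 11: running sum 34 < 54
add 4: running sum 38 < 54
add 7: running sum 45 < 54
add 3: running sum 48 < 54
end 8: [4, 6, 10, 3, 11, 4, 7, 3, 8] sum 56, len 9
end 9: [6, 10, 3, 11, 4, 7, 3, 8, 6] sum 58, len 9
end 10: [10, 3, 11, 4, 7, 3, 8, 6, 6] sum 58, len 9
end 11: [3, 11, 4, 7, 3, 8, 6, 6, 7] sum 55, len 9
Shortest qualifying length: 9.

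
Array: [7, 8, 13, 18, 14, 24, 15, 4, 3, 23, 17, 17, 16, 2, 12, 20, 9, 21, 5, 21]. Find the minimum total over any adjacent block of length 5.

(7, 8, 13, 18, 14) → sum 60
(8, 13, 18, 14, 24) → sum 77
(13, 18, 14, 24, 15) → sum 84
(18, 14, 24, 15, 4) → sum 75
(14, 24, 15, 4, 3) → sum 60
(24, 15, 4, 3, 23) → sum 69
(15, 4, 3, 23, 17) → sum 62
(4, 3, 23, 17, 17) → sum 64
(3, 23, 17, 17, 16) → sum 76
(23, 17, 17, 16, 2) → sum 75
(17, 17, 16, 2, 12) → sum 64
(17, 16, 2, 12, 20) → sum 67
(16, 2, 12, 20, 9) → sum 59
(2, 12, 20, 9, 21) → sum 64
(12, 20, 9, 21, 5) → sum 67
(20, 9, 21, 5, 21) → sum 76
Minimum of these is 59.

59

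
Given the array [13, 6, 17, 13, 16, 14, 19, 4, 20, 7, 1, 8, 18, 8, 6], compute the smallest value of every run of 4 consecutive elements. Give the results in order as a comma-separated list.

(13, 6, 17, 13) → min 6
(6, 17, 13, 16) → min 6
(17, 13, 16, 14) → min 13
(13, 16, 14, 19) → min 13
(16, 14, 19, 4) → min 4
(14, 19, 4, 20) → min 4
(19, 4, 20, 7) → min 4
(4, 20, 7, 1) → min 1
(20, 7, 1, 8) → min 1
(7, 1, 8, 18) → min 1
(1, 8, 18, 8) → min 1
(8, 18, 8, 6) → min 6

6, 6, 13, 13, 4, 4, 4, 1, 1, 1, 1, 6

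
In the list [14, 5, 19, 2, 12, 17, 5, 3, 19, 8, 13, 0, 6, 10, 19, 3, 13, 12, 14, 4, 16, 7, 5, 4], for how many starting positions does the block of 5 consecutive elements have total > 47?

12

14 5 19 2 12 → sum 52  > 47 ✓
5 19 2 12 17 → sum 55  > 47 ✓
19 2 12 17 5 → sum 55  > 47 ✓
2 12 17 5 3 → sum 39
12 17 5 3 19 → sum 56  > 47 ✓
17 5 3 19 8 → sum 52  > 47 ✓
5 3 19 8 13 → sum 48  > 47 ✓
3 19 8 13 0 → sum 43
19 8 13 0 6 → sum 46
8 13 0 6 10 → sum 37
13 0 6 10 19 → sum 48  > 47 ✓
0 6 10 19 3 → sum 38
6 10 19 3 13 → sum 51  > 47 ✓
10 19 3 13 12 → sum 57  > 47 ✓
19 3 13 12 14 → sum 61  > 47 ✓
3 13 12 14 4 → sum 46
13 12 14 4 16 → sum 59  > 47 ✓
12 14 4 16 7 → sum 53  > 47 ✓
14 4 16 7 5 → sum 46
4 16 7 5 4 → sum 36
12 windows satisfy the condition.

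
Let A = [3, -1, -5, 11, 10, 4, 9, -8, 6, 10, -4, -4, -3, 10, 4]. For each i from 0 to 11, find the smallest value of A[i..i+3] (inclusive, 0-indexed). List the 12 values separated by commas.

-5, -5, -5, 4, -8, -8, -8, -8, -4, -4, -4, -4

(3, -1, -5, 11) → min -5
(-1, -5, 11, 10) → min -5
(-5, 11, 10, 4) → min -5
(11, 10, 4, 9) → min 4
(10, 4, 9, -8) → min -8
(4, 9, -8, 6) → min -8
(9, -8, 6, 10) → min -8
(-8, 6, 10, -4) → min -8
(6, 10, -4, -4) → min -4
(10, -4, -4, -3) → min -4
(-4, -4, -3, 10) → min -4
(-4, -3, 10, 4) → min -4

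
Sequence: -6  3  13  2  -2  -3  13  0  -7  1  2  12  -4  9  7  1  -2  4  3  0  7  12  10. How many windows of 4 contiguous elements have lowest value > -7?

16

[-6, 3, 13, 2] → min -6  > -7 ✓
[3, 13, 2, -2] → min -2  > -7 ✓
[13, 2, -2, -3] → min -3  > -7 ✓
[2, -2, -3, 13] → min -3  > -7 ✓
[-2, -3, 13, 0] → min -3  > -7 ✓
[-3, 13, 0, -7] → min -7
[13, 0, -7, 1] → min -7
[0, -7, 1, 2] → min -7
[-7, 1, 2, 12] → min -7
[1, 2, 12, -4] → min -4  > -7 ✓
[2, 12, -4, 9] → min -4  > -7 ✓
[12, -4, 9, 7] → min -4  > -7 ✓
[-4, 9, 7, 1] → min -4  > -7 ✓
[9, 7, 1, -2] → min -2  > -7 ✓
[7, 1, -2, 4] → min -2  > -7 ✓
[1, -2, 4, 3] → min -2  > -7 ✓
[-2, 4, 3, 0] → min -2  > -7 ✓
[4, 3, 0, 7] → min 0  > -7 ✓
[3, 0, 7, 12] → min 0  > -7 ✓
[0, 7, 12, 10] → min 0  > -7 ✓
16 windows satisfy the condition.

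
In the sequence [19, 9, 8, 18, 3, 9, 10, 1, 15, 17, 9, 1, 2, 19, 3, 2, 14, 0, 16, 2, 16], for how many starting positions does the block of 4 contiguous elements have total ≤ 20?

1

19 9 8 18 → sum 54
9 8 18 3 → sum 38
8 18 3 9 → sum 38
18 3 9 10 → sum 40
3 9 10 1 → sum 23
9 10 1 15 → sum 35
10 1 15 17 → sum 43
1 15 17 9 → sum 42
15 17 9 1 → sum 42
17 9 1 2 → sum 29
9 1 2 19 → sum 31
1 2 19 3 → sum 25
2 19 3 2 → sum 26
19 3 2 14 → sum 38
3 2 14 0 → sum 19  ≤ 20 ✓
2 14 0 16 → sum 32
14 0 16 2 → sum 32
0 16 2 16 → sum 34
1 window satisfy the condition.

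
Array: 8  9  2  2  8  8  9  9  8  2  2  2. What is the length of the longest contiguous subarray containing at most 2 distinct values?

[8] 1 distinct, len 1
[8, 9] 2 distinct, len 2
[9, 2] 2 distinct, len 2
[9, 2, 2] 2 distinct, len 3
[2, 2, 8] 2 distinct, len 3
[2, 2, 8, 8] 2 distinct, len 4
[8, 8, 9] 2 distinct, len 3
[8, 8, 9, 9] 2 distinct, len 4
[8, 8, 9, 9, 8] 2 distinct, len 5
[8, 2] 2 distinct, len 2
[8, 2, 2] 2 distinct, len 3
[8, 2, 2, 2] 2 distinct, len 4
Longest length with ≤2 distinct: 5.

5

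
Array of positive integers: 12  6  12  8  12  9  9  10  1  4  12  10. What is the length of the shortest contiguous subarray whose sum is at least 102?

12

add 12: running sum 12 < 102
add 6: running sum 18 < 102
add 12: running sum 30 < 102
add 8: running sum 38 < 102
add 12: running sum 50 < 102
add 9: running sum 59 < 102
add 9: running sum 68 < 102
add 10: running sum 78 < 102
add 1: running sum 79 < 102
add 4: running sum 83 < 102
add 12: running sum 95 < 102
end 11: [12, 6, 12, 8, 12, 9, 9, 10, 1, 4, 12, 10] sum 105, len 12
Shortest qualifying length: 12.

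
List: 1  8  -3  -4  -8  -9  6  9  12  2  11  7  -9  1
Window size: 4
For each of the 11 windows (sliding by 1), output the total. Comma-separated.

1 8 -3 -4 → sum 2
8 -3 -4 -8 → sum -7
-3 -4 -8 -9 → sum -24
-4 -8 -9 6 → sum -15
-8 -9 6 9 → sum -2
-9 6 9 12 → sum 18
6 9 12 2 → sum 29
9 12 2 11 → sum 34
12 2 11 7 → sum 32
2 11 7 -9 → sum 11
11 7 -9 1 → sum 10

2, -7, -24, -15, -2, 18, 29, 34, 32, 11, 10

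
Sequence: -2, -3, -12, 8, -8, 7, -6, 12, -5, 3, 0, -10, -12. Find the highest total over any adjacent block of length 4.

10

Each size-4 window and its sum:
-2 -3 -12 8 → sum -9
-3 -12 8 -8 → sum -15
-12 8 -8 7 → sum -5
8 -8 7 -6 → sum 1
-8 7 -6 12 → sum 5
7 -6 12 -5 → sum 8
-6 12 -5 3 → sum 4
12 -5 3 0 → sum 10
-5 3 0 -10 → sum -12
3 0 -10 -12 → sum -19
Highest of these is 10.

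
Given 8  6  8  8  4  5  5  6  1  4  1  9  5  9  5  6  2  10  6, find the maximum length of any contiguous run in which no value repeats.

5

[8] len 1
[8, 6] len 2
[6, 8] len 2
[8] len 1
[8, 4] len 2
[8, 4, 5] len 3
[5] len 1
[5, 6] len 2
[5, 6, 1] len 3
[5, 6, 1, 4] len 4
[4, 1] len 2
[4, 1, 9] len 3
[4, 1, 9, 5] len 4
[5, 9] len 2
[9, 5] len 2
[9, 5, 6] len 3
[9, 5, 6, 2] len 4
[9, 5, 6, 2, 10] len 5
[2, 10, 6] len 3
Longest all-distinct length: 5.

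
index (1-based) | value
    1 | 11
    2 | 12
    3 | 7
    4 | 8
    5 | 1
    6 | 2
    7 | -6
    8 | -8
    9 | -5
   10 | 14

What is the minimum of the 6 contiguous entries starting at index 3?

Elements at indices 3..8: 7, 8, 1, 2, -6, -8
min(7, 8, 1, 2, -6, -8) = -8

-8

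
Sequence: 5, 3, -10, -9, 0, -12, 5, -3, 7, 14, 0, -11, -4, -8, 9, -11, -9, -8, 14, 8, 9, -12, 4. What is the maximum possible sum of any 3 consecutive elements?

31

[5, 3, -10] → sum -2
[3, -10, -9] → sum -16
[-10, -9, 0] → sum -19
[-9, 0, -12] → sum -21
[0, -12, 5] → sum -7
[-12, 5, -3] → sum -10
[5, -3, 7] → sum 9
[-3, 7, 14] → sum 18
[7, 14, 0] → sum 21
[14, 0, -11] → sum 3
[0, -11, -4] → sum -15
[-11, -4, -8] → sum -23
[-4, -8, 9] → sum -3
[-8, 9, -11] → sum -10
[9, -11, -9] → sum -11
[-11, -9, -8] → sum -28
[-9, -8, 14] → sum -3
[-8, 14, 8] → sum 14
[14, 8, 9] → sum 31
[8, 9, -12] → sum 5
[9, -12, 4] → sum 1
Maximum of these is 31.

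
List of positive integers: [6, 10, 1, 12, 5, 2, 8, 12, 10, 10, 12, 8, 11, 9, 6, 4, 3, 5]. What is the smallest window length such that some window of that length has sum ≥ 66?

Extend right; whenever the sum reaches 66, record the length and shrink from the left:
add 6: running sum 6 < 66
add 10: running sum 16 < 66
add 1: running sum 17 < 66
add 12: running sum 29 < 66
add 5: running sum 34 < 66
add 2: running sum 36 < 66
add 8: running sum 44 < 66
add 12: running sum 56 < 66
add 10: shortest ending here [6, 10, 1, 12, 5, 2, 8, 12, 10] sum 66, len 9
add 10: shortest ending here [10, 1, 12, 5, 2, 8, 12, 10, 10] sum 70, len 9
add 12: shortest ending here [12, 5, 2, 8, 12, 10, 10, 12] sum 71, len 8
add 8: shortest ending here [5, 2, 8, 12, 10, 10, 12, 8] sum 67, len 8
add 11: shortest ending here [8, 12, 10, 10, 12, 8, 11] sum 71, len 7
add 9: shortest ending here [12, 10, 10, 12, 8, 11, 9] sum 72, len 7
add 6: shortest ending here [10, 10, 12, 8, 11, 9, 6] sum 66, len 7
add 4: shortest ending here [10, 10, 12, 8, 11, 9, 6, 4] sum 70, len 8
add 3: shortest ending here [10, 10, 12, 8, 11, 9, 6, 4, 3] sum 73, len 9
add 5: shortest ending here [10, 12, 8, 11, 9, 6, 4, 3, 5] sum 68, len 9
Shortest qualifying length: 7.

7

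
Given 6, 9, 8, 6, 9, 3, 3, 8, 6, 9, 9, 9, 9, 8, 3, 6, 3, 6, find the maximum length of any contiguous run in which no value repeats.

4

add 6: [6] len 1
add 9: [6, 9] len 2
add 8: [6, 9, 8] len 3
add 6 (repeat 6, move left end past it): [9, 8, 6] len 3
add 9 (repeat 9, move left end past it): [8, 6, 9] len 3
add 3: [8, 6, 9, 3] len 4
add 3 (repeat 3, move left end past it): [3] len 1
add 8: [3, 8] len 2
add 6: [3, 8, 6] len 3
add 9: [3, 8, 6, 9] len 4
add 9 (repeat 9, move left end past it): [9] len 1
add 9 (repeat 9, move left end past it): [9] len 1
add 9 (repeat 9, move left end past it): [9] len 1
add 8: [9, 8] len 2
add 3: [9, 8, 3] len 3
add 6: [9, 8, 3, 6] len 4
add 3 (repeat 3, move left end past it): [6, 3] len 2
add 6 (repeat 6, move left end past it): [3, 6] len 2
Longest all-distinct length: 4.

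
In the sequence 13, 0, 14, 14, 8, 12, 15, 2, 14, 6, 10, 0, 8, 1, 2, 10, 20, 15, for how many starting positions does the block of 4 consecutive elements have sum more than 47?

2

13 0 14 14 → sum 41
0 14 14 8 → sum 36
14 14 8 12 → sum 48  > 47 ✓
14 8 12 15 → sum 49  > 47 ✓
8 12 15 2 → sum 37
12 15 2 14 → sum 43
15 2 14 6 → sum 37
2 14 6 10 → sum 32
14 6 10 0 → sum 30
6 10 0 8 → sum 24
10 0 8 1 → sum 19
0 8 1 2 → sum 11
8 1 2 10 → sum 21
1 2 10 20 → sum 33
2 10 20 15 → sum 47
2 windows satisfy the condition.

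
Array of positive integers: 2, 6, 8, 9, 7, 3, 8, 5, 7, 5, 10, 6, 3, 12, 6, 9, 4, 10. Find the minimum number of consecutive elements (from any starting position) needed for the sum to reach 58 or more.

8

Extend right; whenever the sum reaches 58, record the length and shrink from the left:
add 2: running sum 2 < 58
add 6: running sum 8 < 58
add 8: running sum 16 < 58
add 9: running sum 25 < 58
add 7: running sum 32 < 58
add 3: running sum 35 < 58
add 8: running sum 43 < 58
add 5: running sum 48 < 58
add 7: running sum 55 < 58
add 5: shortest ending here [6, 8, 9, 7, 3, 8, 5, 7, 5] sum 58, len 9
add 10: shortest ending here [8, 9, 7, 3, 8, 5, 7, 5, 10] sum 62, len 9
add 6: shortest ending here [9, 7, 3, 8, 5, 7, 5, 10, 6] sum 60, len 9
add 3: shortest ending here [9, 7, 3, 8, 5, 7, 5, 10, 6, 3] sum 63, len 10
add 12: shortest ending here [3, 8, 5, 7, 5, 10, 6, 3, 12] sum 59, len 9
add 6: shortest ending here [8, 5, 7, 5, 10, 6, 3, 12, 6] sum 62, len 9
add 9: shortest ending here [7, 5, 10, 6, 3, 12, 6, 9] sum 58, len 8
add 4: shortest ending here [7, 5, 10, 6, 3, 12, 6, 9, 4] sum 62, len 9
add 10: shortest ending here [10, 6, 3, 12, 6, 9, 4, 10] sum 60, len 8
Shortest qualifying length: 8.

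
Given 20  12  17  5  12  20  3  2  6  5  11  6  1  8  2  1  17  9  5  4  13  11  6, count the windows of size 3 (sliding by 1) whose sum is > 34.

3

20 12 17 → sum 49  > 34 ✓
12 17 5 → sum 34
17 5 12 → sum 34
5 12 20 → sum 37  > 34 ✓
12 20 3 → sum 35  > 34 ✓
20 3 2 → sum 25
3 2 6 → sum 11
2 6 5 → sum 13
6 5 11 → sum 22
5 11 6 → sum 22
11 6 1 → sum 18
6 1 8 → sum 15
1 8 2 → sum 11
8 2 1 → sum 11
2 1 17 → sum 20
1 17 9 → sum 27
17 9 5 → sum 31
9 5 4 → sum 18
5 4 13 → sum 22
4 13 11 → sum 28
13 11 6 → sum 30
3 windows satisfy the condition.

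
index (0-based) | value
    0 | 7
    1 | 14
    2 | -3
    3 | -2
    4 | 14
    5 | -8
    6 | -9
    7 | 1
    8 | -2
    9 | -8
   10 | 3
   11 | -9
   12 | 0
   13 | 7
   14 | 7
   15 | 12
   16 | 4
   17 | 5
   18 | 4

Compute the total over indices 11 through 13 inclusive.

-2

Elements at indices 11..13: -9, 0, 7
sum(-9, 0, 7) = -2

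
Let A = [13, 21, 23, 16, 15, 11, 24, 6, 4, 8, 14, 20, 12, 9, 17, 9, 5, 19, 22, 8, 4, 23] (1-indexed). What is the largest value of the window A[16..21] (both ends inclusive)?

Elements at indices 16..21: 9, 5, 19, 22, 8, 4
max(9, 5, 19, 22, 8, 4) = 22

22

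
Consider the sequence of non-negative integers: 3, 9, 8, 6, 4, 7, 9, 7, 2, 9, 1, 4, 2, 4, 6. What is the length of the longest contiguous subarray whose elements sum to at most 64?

12

[3] sum 3 len 1
[3, 9] sum 12 len 2
[3, 9, 8] sum 20 len 3
[3, 9, 8, 6] sum 26 len 4
[3, 9, 8, 6, 4] sum 30 len 5
[3, 9, 8, 6, 4, 7] sum 37 len 6
[3, 9, 8, 6, 4, 7, 9] sum 46 len 7
[3, 9, 8, 6, 4, 7, 9, 7] sum 53 len 8
[3, 9, 8, 6, 4, 7, 9, 7, 2] sum 55 len 9
[3, 9, 8, 6, 4, 7, 9, 7, 2, 9] sum 64 len 10
[9, 8, 6, 4, 7, 9, 7, 2, 9, 1] sum 62 len 10
[8, 6, 4, 7, 9, 7, 2, 9, 1, 4] sum 57 len 10
[8, 6, 4, 7, 9, 7, 2, 9, 1, 4, 2] sum 59 len 11
[8, 6, 4, 7, 9, 7, 2, 9, 1, 4, 2, 4] sum 63 len 12
[6, 4, 7, 9, 7, 2, 9, 1, 4, 2, 4, 6] sum 61 len 12
Longest length seen: 12.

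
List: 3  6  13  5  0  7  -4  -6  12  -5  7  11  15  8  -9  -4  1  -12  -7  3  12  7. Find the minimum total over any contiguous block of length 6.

Each size-6 window and its sum:
3 6 13 5 0 7 → sum 34
6 13 5 0 7 -4 → sum 27
13 5 0 7 -4 -6 → sum 15
5 0 7 -4 -6 12 → sum 14
0 7 -4 -6 12 -5 → sum 4
7 -4 -6 12 -5 7 → sum 11
-4 -6 12 -5 7 11 → sum 15
-6 12 -5 7 11 15 → sum 34
12 -5 7 11 15 8 → sum 48
-5 7 11 15 8 -9 → sum 27
7 11 15 8 -9 -4 → sum 28
11 15 8 -9 -4 1 → sum 22
15 8 -9 -4 1 -12 → sum -1
8 -9 -4 1 -12 -7 → sum -23
-9 -4 1 -12 -7 3 → sum -28
-4 1 -12 -7 3 12 → sum -7
1 -12 -7 3 12 7 → sum 4
Minimum of these is -28.

-28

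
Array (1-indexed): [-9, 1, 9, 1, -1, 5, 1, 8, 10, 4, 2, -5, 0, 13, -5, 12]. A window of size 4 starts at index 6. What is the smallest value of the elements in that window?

1

Elements at indices 6..9: 5, 1, 8, 10
min(5, 1, 8, 10) = 1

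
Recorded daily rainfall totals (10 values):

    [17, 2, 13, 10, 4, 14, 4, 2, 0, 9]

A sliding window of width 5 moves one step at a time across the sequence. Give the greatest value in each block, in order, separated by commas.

Sliding a size-5 window across the 10 values:
[17, 2, 13, 10, 4] → max 17
[2, 13, 10, 4, 14] → max 14
[13, 10, 4, 14, 4] → max 14
[10, 4, 14, 4, 2] → max 14
[4, 14, 4, 2, 0] → max 14
[14, 4, 2, 0, 9] → max 14

17, 14, 14, 14, 14, 14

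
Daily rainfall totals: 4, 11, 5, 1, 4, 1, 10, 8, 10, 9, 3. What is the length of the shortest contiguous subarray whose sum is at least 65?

Extend right; whenever the sum reaches 65, record the length and shrink from the left:
add 4: running sum 4 < 65
add 11: running sum 15 < 65
add 5: running sum 20 < 65
add 1: running sum 21 < 65
add 4: running sum 25 < 65
add 1: running sum 26 < 65
add 10: running sum 36 < 65
add 8: running sum 44 < 65
add 10: running sum 54 < 65
add 9: running sum 63 < 65
add 3: shortest ending here [4, 11, 5, 1, 4, 1, 10, 8, 10, 9, 3] sum 66, len 11
Shortest qualifying length: 11.

11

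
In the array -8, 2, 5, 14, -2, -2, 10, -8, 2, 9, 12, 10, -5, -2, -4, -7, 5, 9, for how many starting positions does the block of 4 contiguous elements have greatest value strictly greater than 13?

4

[-8, 2, 5, 14] → max 14  > 13 ✓
[2, 5, 14, -2] → max 14  > 13 ✓
[5, 14, -2, -2] → max 14  > 13 ✓
[14, -2, -2, 10] → max 14  > 13 ✓
[-2, -2, 10, -8] → max 10
[-2, 10, -8, 2] → max 10
[10, -8, 2, 9] → max 10
[-8, 2, 9, 12] → max 12
[2, 9, 12, 10] → max 12
[9, 12, 10, -5] → max 12
[12, 10, -5, -2] → max 12
[10, -5, -2, -4] → max 10
[-5, -2, -4, -7] → max -2
[-2, -4, -7, 5] → max 5
[-4, -7, 5, 9] → max 9
4 windows satisfy the condition.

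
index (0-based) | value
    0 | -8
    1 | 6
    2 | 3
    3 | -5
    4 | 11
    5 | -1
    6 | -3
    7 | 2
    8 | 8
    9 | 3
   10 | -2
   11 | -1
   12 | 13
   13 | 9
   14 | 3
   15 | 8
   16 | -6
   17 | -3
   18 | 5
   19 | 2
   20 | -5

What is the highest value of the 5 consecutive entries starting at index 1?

11

Elements at indices 1..5: 6, 3, -5, 11, -1
max(6, 3, -5, 11, -1) = 11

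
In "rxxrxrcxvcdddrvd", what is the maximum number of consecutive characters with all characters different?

add r: [r] len 1
add x: [r, x] len 2
add x (repeat x, move left end past it): [x] len 1
add r: [x, r] len 2
add x (repeat x, move left end past it): [r, x] len 2
add r (repeat r, move left end past it): [x, r] len 2
add c: [x, r, c] len 3
add x (repeat x, move left end past it): [r, c, x] len 3
add v: [r, c, x, v] len 4
add c (repeat c, move left end past it): [x, v, c] len 3
add d: [x, v, c, d] len 4
add d (repeat d, move left end past it): [d] len 1
add d (repeat d, move left end past it): [d] len 1
add r: [d, r] len 2
add v: [d, r, v] len 3
add d (repeat d, move left end past it): [r, v, d] len 3
Longest all-distinct length: 4.

4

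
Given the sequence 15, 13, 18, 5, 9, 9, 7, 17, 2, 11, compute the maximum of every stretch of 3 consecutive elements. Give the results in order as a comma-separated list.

18, 18, 18, 9, 9, 17, 17, 17

15 13 18 → max 18
13 18 5 → max 18
18 5 9 → max 18
5 9 9 → max 9
9 9 7 → max 9
9 7 17 → max 17
7 17 2 → max 17
17 2 11 → max 17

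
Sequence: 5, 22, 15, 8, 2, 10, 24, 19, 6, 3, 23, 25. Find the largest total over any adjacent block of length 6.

5 22 15 8 2 10 → sum 62
22 15 8 2 10 24 → sum 81
15 8 2 10 24 19 → sum 78
8 2 10 24 19 6 → sum 69
2 10 24 19 6 3 → sum 64
10 24 19 6 3 23 → sum 85
24 19 6 3 23 25 → sum 100
Largest of these is 100.

100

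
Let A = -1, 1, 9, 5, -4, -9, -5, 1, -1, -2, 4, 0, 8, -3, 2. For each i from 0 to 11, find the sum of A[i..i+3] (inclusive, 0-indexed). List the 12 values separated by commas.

Sliding a size-4 window across the 15 values:
[-1, 1, 9, 5] → sum 14
[1, 9, 5, -4] → sum 11
[9, 5, -4, -9] → sum 1
[5, -4, -9, -5] → sum -13
[-4, -9, -5, 1] → sum -17
[-9, -5, 1, -1] → sum -14
[-5, 1, -1, -2] → sum -7
[1, -1, -2, 4] → sum 2
[-1, -2, 4, 0] → sum 1
[-2, 4, 0, 8] → sum 10
[4, 0, 8, -3] → sum 9
[0, 8, -3, 2] → sum 7

14, 11, 1, -13, -17, -14, -7, 2, 1, 10, 9, 7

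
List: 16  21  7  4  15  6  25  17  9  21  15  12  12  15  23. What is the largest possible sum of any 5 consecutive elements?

[16, 21, 7, 4, 15] → sum 63
[21, 7, 4, 15, 6] → sum 53
[7, 4, 15, 6, 25] → sum 57
[4, 15, 6, 25, 17] → sum 67
[15, 6, 25, 17, 9] → sum 72
[6, 25, 17, 9, 21] → sum 78
[25, 17, 9, 21, 15] → sum 87
[17, 9, 21, 15, 12] → sum 74
[9, 21, 15, 12, 12] → sum 69
[21, 15, 12, 12, 15] → sum 75
[15, 12, 12, 15, 23] → sum 77
Largest of these is 87.

87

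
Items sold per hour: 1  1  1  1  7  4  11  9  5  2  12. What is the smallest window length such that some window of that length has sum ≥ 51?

add 1: running sum 1 < 51
add 1: running sum 2 < 51
add 1: running sum 3 < 51
add 1: running sum 4 < 51
add 7: running sum 11 < 51
add 4: running sum 15 < 51
add 11: running sum 26 < 51
add 9: running sum 35 < 51
add 5: running sum 40 < 51
add 2: running sum 42 < 51
add 12: shortest ending here [1, 7, 4, 11, 9, 5, 2, 12] sum 51, len 8
Shortest qualifying length: 8.

8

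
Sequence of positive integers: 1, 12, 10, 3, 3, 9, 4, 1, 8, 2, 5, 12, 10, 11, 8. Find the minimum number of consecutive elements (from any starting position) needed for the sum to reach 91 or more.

add 1: running sum 1 < 91
add 12: running sum 13 < 91
add 10: running sum 23 < 91
add 3: running sum 26 < 91
add 3: running sum 29 < 91
add 9: running sum 38 < 91
add 4: running sum 42 < 91
add 1: running sum 43 < 91
add 8: running sum 51 < 91
add 2: running sum 53 < 91
add 5: running sum 58 < 91
add 12: running sum 70 < 91
add 10: running sum 80 < 91
end 13: [1, 12, 10, 3, 3, 9, 4, 1, 8, 2, 5, 12, 10, 11] sum 91, len 14
end 14: [12, 10, 3, 3, 9, 4, 1, 8, 2, 5, 12, 10, 11, 8] sum 98, len 14
Shortest qualifying length: 14.

14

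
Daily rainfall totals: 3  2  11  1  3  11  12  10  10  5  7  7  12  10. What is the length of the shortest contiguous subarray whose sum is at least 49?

add 3: running sum 3 < 49
add 2: running sum 5 < 49
add 11: running sum 16 < 49
add 1: running sum 17 < 49
add 3: running sum 20 < 49
add 11: running sum 31 < 49
add 12: running sum 43 < 49
end 7: [2, 11, 1, 3, 11, 12, 10] sum 50, len 7
end 8: [11, 1, 3, 11, 12, 10, 10] sum 58, len 7
end 9: [3, 11, 12, 10, 10, 5] sum 51, len 6
end 10: [11, 12, 10, 10, 5, 7] sum 55, len 6
end 11: [12, 10, 10, 5, 7, 7] sum 51, len 6
end 12: [10, 10, 5, 7, 7, 12] sum 51, len 6
end 13: [10, 5, 7, 7, 12, 10] sum 51, len 6
Shortest qualifying length: 6.

6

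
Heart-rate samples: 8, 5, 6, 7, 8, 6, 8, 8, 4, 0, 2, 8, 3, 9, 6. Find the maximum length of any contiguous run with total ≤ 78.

[8] sum 8 len 1
[8, 5] sum 13 len 2
[8, 5, 6] sum 19 len 3
[8, 5, 6, 7] sum 26 len 4
[8, 5, 6, 7, 8] sum 34 len 5
[8, 5, 6, 7, 8, 6] sum 40 len 6
[8, 5, 6, 7, 8, 6, 8] sum 48 len 7
[8, 5, 6, 7, 8, 6, 8, 8] sum 56 len 8
[8, 5, 6, 7, 8, 6, 8, 8, 4] sum 60 len 9
[8, 5, 6, 7, 8, 6, 8, 8, 4, 0] sum 60 len 10
[8, 5, 6, 7, 8, 6, 8, 8, 4, 0, 2] sum 62 len 11
[8, 5, 6, 7, 8, 6, 8, 8, 4, 0, 2, 8] sum 70 len 12
[8, 5, 6, 7, 8, 6, 8, 8, 4, 0, 2, 8, 3] sum 73 len 13
[5, 6, 7, 8, 6, 8, 8, 4, 0, 2, 8, 3, 9] sum 74 len 13
[6, 7, 8, 6, 8, 8, 4, 0, 2, 8, 3, 9, 6] sum 75 len 13
Longest length seen: 13.

13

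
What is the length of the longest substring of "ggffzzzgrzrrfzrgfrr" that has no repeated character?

4

[g] len 1
[g] len 1
[g, f] len 2
[f] len 1
[f, z] len 2
[z] len 1
[z] len 1
[z, g] len 2
[z, g, r] len 3
[g, r, z] len 3
[z, r] len 2
[r] len 1
[r, f] len 2
[r, f, z] len 3
[f, z, r] len 3
[f, z, r, g] len 4
[z, r, g, f] len 4
[g, f, r] len 3
[r] len 1
Longest all-distinct length: 4.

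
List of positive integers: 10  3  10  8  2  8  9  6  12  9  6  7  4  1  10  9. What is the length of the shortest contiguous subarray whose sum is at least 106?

16

add 10: running sum 10 < 106
add 3: running sum 13 < 106
add 10: running sum 23 < 106
add 8: running sum 31 < 106
add 2: running sum 33 < 106
add 8: running sum 41 < 106
add 9: running sum 50 < 106
add 6: running sum 56 < 106
add 12: running sum 68 < 106
add 9: running sum 77 < 106
add 6: running sum 83 < 106
add 7: running sum 90 < 106
add 4: running sum 94 < 106
add 1: running sum 95 < 106
add 10: running sum 105 < 106
end 15: [10, 3, 10, 8, 2, 8, 9, 6, 12, 9, 6, 7, 4, 1, 10, 9] sum 114, len 16
Shortest qualifying length: 16.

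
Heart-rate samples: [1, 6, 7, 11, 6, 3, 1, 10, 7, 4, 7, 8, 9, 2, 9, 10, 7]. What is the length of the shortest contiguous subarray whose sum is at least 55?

8

add 1: running sum 1 < 55
add 6: running sum 7 < 55
add 7: running sum 14 < 55
add 11: running sum 25 < 55
add 6: running sum 31 < 55
add 3: running sum 34 < 55
add 1: running sum 35 < 55
add 10: running sum 45 < 55
add 7: running sum 52 < 55
add 4: shortest ending here [6, 7, 11, 6, 3, 1, 10, 7, 4] sum 55, len 9
add 7: shortest ending here [7, 11, 6, 3, 1, 10, 7, 4, 7] sum 56, len 9
add 8: shortest ending here [11, 6, 3, 1, 10, 7, 4, 7, 8] sum 57, len 9
add 9: shortest ending here [6, 3, 1, 10, 7, 4, 7, 8, 9] sum 55, len 9
add 2: shortest ending here [6, 3, 1, 10, 7, 4, 7, 8, 9, 2] sum 57, len 10
add 9: shortest ending here [10, 7, 4, 7, 8, 9, 2, 9] sum 56, len 8
add 10: shortest ending here [7, 4, 7, 8, 9, 2, 9, 10] sum 56, len 8
add 7: shortest ending here [4, 7, 8, 9, 2, 9, 10, 7] sum 56, len 8
Shortest qualifying length: 8.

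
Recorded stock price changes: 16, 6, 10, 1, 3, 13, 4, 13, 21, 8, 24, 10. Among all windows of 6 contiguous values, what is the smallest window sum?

37

Window sums for each of the 7 positions:
16 6 10 1 3 13 → sum 49
6 10 1 3 13 4 → sum 37
10 1 3 13 4 13 → sum 44
1 3 13 4 13 21 → sum 55
3 13 4 13 21 8 → sum 62
13 4 13 21 8 24 → sum 83
4 13 21 8 24 10 → sum 80
Smallest of these is 37.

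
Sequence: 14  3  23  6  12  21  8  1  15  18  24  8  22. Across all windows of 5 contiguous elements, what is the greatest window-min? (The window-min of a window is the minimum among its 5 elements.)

(14, 3, 23, 6, 12) → min 3
(3, 23, 6, 12, 21) → min 3
(23, 6, 12, 21, 8) → min 6
(6, 12, 21, 8, 1) → min 1
(12, 21, 8, 1, 15) → min 1
(21, 8, 1, 15, 18) → min 1
(8, 1, 15, 18, 24) → min 1
(1, 15, 18, 24, 8) → min 1
(15, 18, 24, 8, 22) → min 8
Greatest of these is 8.

8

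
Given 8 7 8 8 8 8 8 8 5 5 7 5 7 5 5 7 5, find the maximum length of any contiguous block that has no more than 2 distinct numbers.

9

[8] 1 distinct, len 1
[8, 7] 2 distinct, len 2
[8, 7, 8] 2 distinct, len 3
[8, 7, 8, 8] 2 distinct, len 4
[8, 7, 8, 8, 8] 2 distinct, len 5
[8, 7, 8, 8, 8, 8] 2 distinct, len 6
[8, 7, 8, 8, 8, 8, 8] 2 distinct, len 7
[8, 7, 8, 8, 8, 8, 8, 8] 2 distinct, len 8
[8, 8, 8, 8, 8, 8, 5] 2 distinct, len 7
[8, 8, 8, 8, 8, 8, 5, 5] 2 distinct, len 8
[5, 5, 7] 2 distinct, len 3
[5, 5, 7, 5] 2 distinct, len 4
[5, 5, 7, 5, 7] 2 distinct, len 5
[5, 5, 7, 5, 7, 5] 2 distinct, len 6
[5, 5, 7, 5, 7, 5, 5] 2 distinct, len 7
[5, 5, 7, 5, 7, 5, 5, 7] 2 distinct, len 8
[5, 5, 7, 5, 7, 5, 5, 7, 5] 2 distinct, len 9
Longest length with ≤2 distinct: 9.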